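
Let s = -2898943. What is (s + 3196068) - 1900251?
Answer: -1603126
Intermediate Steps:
(s + 3196068) - 1900251 = (-2898943 + 3196068) - 1900251 = 297125 - 1900251 = -1603126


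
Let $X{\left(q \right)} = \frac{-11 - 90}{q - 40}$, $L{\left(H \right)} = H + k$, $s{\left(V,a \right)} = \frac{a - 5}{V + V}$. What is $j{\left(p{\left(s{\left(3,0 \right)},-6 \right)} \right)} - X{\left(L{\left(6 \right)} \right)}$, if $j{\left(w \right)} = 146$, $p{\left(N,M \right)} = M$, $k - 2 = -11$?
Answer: $\frac{6177}{43} \approx 143.65$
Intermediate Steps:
$k = -9$ ($k = 2 - 11 = -9$)
$s{\left(V,a \right)} = \frac{-5 + a}{2 V}$
$L{\left(H \right)} = -9 + H$ ($L{\left(H \right)} = H - 9 = -9 + H$)
$X{\left(q \right)} = - \frac{101}{-40 + q}$
$j{\left(p{\left(s{\left(3,0 \right)},-6 \right)} \right)} - X{\left(L{\left(6 \right)} \right)} = 146 - - \frac{101}{-40 + \left(-9 + 6\right)} = 146 - - \frac{101}{-40 - 3} = 146 - - \frac{101}{-43} = 146 - \left(-101\right) \left(- \frac{1}{43}\right) = 146 - \frac{101}{43} = \frac{6177}{43}$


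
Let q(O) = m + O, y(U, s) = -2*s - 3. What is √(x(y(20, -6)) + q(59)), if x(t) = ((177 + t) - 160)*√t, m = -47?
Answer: 3*√10 ≈ 9.4868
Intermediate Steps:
y(U, s) = -3 - 2*s
x(t) = √t*(17 + t) (x(t) = (17 + t)*√t = √t*(17 + t))
q(O) = -47 + O
√(x(y(20, -6)) + q(59)) = √(√(-3 - 2*(-6))*(17 + (-3 - 2*(-6))) + (-47 + 59)) = √(√(-3 + 12)*(17 + (-3 + 12)) + 12) = √(√9*(17 + 9) + 12) = √(3*26 + 12) = √(78 + 12) = √90 = 3*√10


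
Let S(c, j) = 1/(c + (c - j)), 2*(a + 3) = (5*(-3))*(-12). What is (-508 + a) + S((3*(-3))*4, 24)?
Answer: -40417/96 ≈ -421.01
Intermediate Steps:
a = 87 (a = -3 + ((5*(-3))*(-12))/2 = -3 + (-15*(-12))/2 = -3 + (½)*180 = -3 + 90 = 87)
S(c, j) = 1/(-j + 2*c)
(-508 + a) + S((3*(-3))*4, 24) = (-508 + 87) + 1/(-1*24 + 2*((3*(-3))*4)) = -421 + 1/(-24 + 2*(-9*4)) = -421 + 1/(-24 + 2*(-36)) = -421 + 1/(-24 - 72) = -421 + 1/(-96) = -421 - 1/96 = -40417/96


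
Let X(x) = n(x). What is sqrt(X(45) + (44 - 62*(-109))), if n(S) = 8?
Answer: sqrt(6810) ≈ 82.523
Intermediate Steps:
X(x) = 8
sqrt(X(45) + (44 - 62*(-109))) = sqrt(8 + (44 - 62*(-109))) = sqrt(8 + (44 + 6758)) = sqrt(8 + 6802) = sqrt(6810)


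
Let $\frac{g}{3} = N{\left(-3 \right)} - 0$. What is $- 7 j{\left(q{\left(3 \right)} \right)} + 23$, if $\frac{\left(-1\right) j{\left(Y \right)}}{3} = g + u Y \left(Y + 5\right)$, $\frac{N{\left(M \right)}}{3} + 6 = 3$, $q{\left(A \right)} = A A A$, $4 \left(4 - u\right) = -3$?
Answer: $85640$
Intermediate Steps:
$u = \frac{19}{4}$ ($u = 4 - - \frac{3}{4} = 4 + \frac{3}{4} = \frac{19}{4} \approx 4.75$)
$q{\left(A \right)} = A^{3}$ ($q{\left(A \right)} = A A^{2} = A^{3}$)
$N{\left(M \right)} = -9$ ($N{\left(M \right)} = -18 + 3 \cdot 3 = -18 + 9 = -9$)
$g = -27$ ($g = 3 \left(-9 - 0\right) = 3 \left(-9 + 0\right) = 3 \left(-9\right) = -27$)
$j{\left(Y \right)} = 81 - \frac{57 Y \left(5 + Y\right)}{4}$ ($j{\left(Y \right)} = - 3 \left(-27 + \frac{19 Y \left(Y + 5\right)}{4}\right) = - 3 \left(-27 + \frac{19 Y \left(5 + Y\right)}{4}\right) = 81 - \frac{57 Y \left(5 + Y\right)}{4}$)
$- 7 j{\left(q{\left(3 \right)} \right)} + 23 = - 7 \left(81 - \frac{285 \cdot 3^{3}}{4} - \frac{57 \left(3^{3}\right)^{2}}{4}\right) + 23 = - 7 \left(81 - \frac{7695}{4} - \frac{57 \cdot 27^{2}}{4}\right) + 23 = - 7 \left(81 - \frac{7695}{4} - \frac{41553}{4}\right) + 23 = \left(-7\right) \left(-12231\right) + 23 = 85617 + 23 = 85640$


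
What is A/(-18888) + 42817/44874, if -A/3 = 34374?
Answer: 453018677/70631676 ≈ 6.4138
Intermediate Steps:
A = -103122 (A = -3*34374 = -103122)
A/(-18888) + 42817/44874 = -103122/(-18888) + 42817/44874 = -103122*(-1/18888) + 42817*(1/44874) = 17187/3148 + 42817/44874 = 453018677/70631676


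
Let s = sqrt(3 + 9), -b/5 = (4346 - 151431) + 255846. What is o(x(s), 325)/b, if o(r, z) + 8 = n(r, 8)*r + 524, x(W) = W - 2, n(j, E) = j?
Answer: -532/543805 + 8*sqrt(3)/543805 ≈ -0.00095281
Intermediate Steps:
b = -543805 (b = -5*((4346 - 151431) + 255846) = -5*(-147085 + 255846) = -5*108761 = -543805)
s = 2*sqrt(3) (s = sqrt(12) = 2*sqrt(3) ≈ 3.4641)
x(W) = -2 + W
o(r, z) = 516 + r**2 (o(r, z) = -8 + (r*r + 524) = -8 + (r**2 + 524) = -8 + (524 + r**2) = 516 + r**2)
o(x(s), 325)/b = (516 + (-2 + 2*sqrt(3))**2)/(-543805) = (516 + (-2 + 2*sqrt(3))**2)*(-1/543805) = -516/543805 - (-2 + 2*sqrt(3))**2/543805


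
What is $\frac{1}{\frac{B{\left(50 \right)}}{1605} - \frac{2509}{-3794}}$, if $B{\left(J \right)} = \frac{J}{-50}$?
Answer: $\frac{6089370}{4023151} \approx 1.5136$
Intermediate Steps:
$B{\left(J \right)} = - \frac{J}{50}$ ($B{\left(J \right)} = J \left(- \frac{1}{50}\right) = - \frac{J}{50}$)
$\frac{1}{\frac{B{\left(50 \right)}}{1605} - \frac{2509}{-3794}} = \frac{1}{\frac{\left(- \frac{1}{50}\right) 50}{1605} - \frac{2509}{-3794}} = \frac{1}{\left(-1\right) \frac{1}{1605} - - \frac{2509}{3794}} = \frac{1}{- \frac{1}{1605} + \frac{2509}{3794}} = \frac{1}{\frac{4023151}{6089370}} = \frac{6089370}{4023151}$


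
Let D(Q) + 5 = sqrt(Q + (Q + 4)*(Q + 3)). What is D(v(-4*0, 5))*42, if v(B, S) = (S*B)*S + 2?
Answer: -210 + 168*sqrt(2) ≈ 27.588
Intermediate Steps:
v(B, S) = 2 + B*S**2 (v(B, S) = (B*S)*S + 2 = B*S**2 + 2 = 2 + B*S**2)
D(Q) = -5 + sqrt(Q + (3 + Q)*(4 + Q)) (D(Q) = -5 + sqrt(Q + (Q + 4)*(Q + 3)) = -5 + sqrt(Q + (4 + Q)*(3 + Q)) = -5 + sqrt(Q + (3 + Q)*(4 + Q)))
D(v(-4*0, 5))*42 = (-5 + sqrt(12 + (2 - 4*0*5**2)**2 + 8*(2 - 4*0*5**2)))*42 = (-5 + sqrt(12 + (2 + 0*25)**2 + 8*(2 + 0*25)))*42 = (-5 + sqrt(12 + (2 + 0)**2 + 8*(2 + 0)))*42 = (-5 + sqrt(12 + 2**2 + 8*2))*42 = (-5 + sqrt(12 + 4 + 16))*42 = (-5 + sqrt(32))*42 = (-5 + 4*sqrt(2))*42 = -210 + 168*sqrt(2)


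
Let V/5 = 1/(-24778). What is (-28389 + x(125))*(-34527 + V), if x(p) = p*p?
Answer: 5459864890202/12389 ≈ 4.4070e+8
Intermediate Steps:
V = -5/24778 (V = 5/(-24778) = 5*(-1/24778) = -5/24778 ≈ -0.00020179)
x(p) = p²
(-28389 + x(125))*(-34527 + V) = (-28389 + 125²)*(-34527 - 5/24778) = (-28389 + 15625)*(-855510011/24778) = -12764*(-855510011/24778) = 5459864890202/12389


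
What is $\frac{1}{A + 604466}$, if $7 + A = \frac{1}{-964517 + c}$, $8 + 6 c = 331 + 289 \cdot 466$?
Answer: $\frac{1884035}{1138821912063} \approx 1.6544 \cdot 10^{-6}$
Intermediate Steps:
$c = \frac{44999}{2}$ ($c = - \frac{4}{3} + \frac{331 + 289 \cdot 466}{6} = - \frac{4}{3} + \frac{331 + 134674}{6} = - \frac{4}{3} + \frac{1}{6} \cdot 135005 = - \frac{4}{3} + \frac{135005}{6} = \frac{44999}{2} \approx 22500.0$)
$A = - \frac{13188247}{1884035}$ ($A = -7 + \frac{1}{-964517 + \frac{44999}{2}} = -7 + \frac{1}{- \frac{1884035}{2}} = -7 - \frac{2}{1884035} = - \frac{13188247}{1884035} \approx -7.0$)
$\frac{1}{A + 604466} = \frac{1}{- \frac{13188247}{1884035} + 604466} = \frac{1}{\frac{1138821912063}{1884035}} = \frac{1884035}{1138821912063}$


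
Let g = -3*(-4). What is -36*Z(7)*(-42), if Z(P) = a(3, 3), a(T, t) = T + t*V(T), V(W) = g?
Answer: 58968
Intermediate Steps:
g = 12
V(W) = 12
a(T, t) = T + 12*t (a(T, t) = T + t*12 = T + 12*t)
Z(P) = 39 (Z(P) = 3 + 12*3 = 3 + 36 = 39)
-36*Z(7)*(-42) = -36*39*(-42) = -1404*(-42) = 58968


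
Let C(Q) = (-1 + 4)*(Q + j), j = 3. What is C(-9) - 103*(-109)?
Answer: 11209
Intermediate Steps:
C(Q) = 9 + 3*Q (C(Q) = (-1 + 4)*(Q + 3) = 3*(3 + Q) = 9 + 3*Q)
C(-9) - 103*(-109) = (9 + 3*(-9)) - 103*(-109) = (9 - 27) + 11227 = -18 + 11227 = 11209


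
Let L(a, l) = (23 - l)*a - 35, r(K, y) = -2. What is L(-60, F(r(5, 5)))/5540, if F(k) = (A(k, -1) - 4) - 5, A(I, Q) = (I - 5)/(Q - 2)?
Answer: -363/1108 ≈ -0.32762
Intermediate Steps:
A(I, Q) = (-5 + I)/(-2 + Q)
F(k) = -22/3 - k/3 (F(k) = ((-5 + k)/(-2 - 1) - 4) - 5 = ((-5 + k)/(-3) - 4) - 5 = (-(-5 + k)/3 - 4) - 5 = ((5/3 - k/3) - 4) - 5 = (-7/3 - k/3) - 5 = -22/3 - k/3)
L(a, l) = -35 + a*(23 - l) (L(a, l) = a*(23 - l) - 35 = -35 + a*(23 - l))
L(-60, F(r(5, 5)))/5540 = (-35 + 23*(-60) - 1*(-60)*(-22/3 - 1/3*(-2)))/5540 = (-35 - 1380 - 1*(-60)*(-22/3 + 2/3))*(1/5540) = (-35 - 1380 - 1*(-60)*(-20/3))*(1/5540) = (-35 - 1380 - 400)*(1/5540) = -1815*1/5540 = -363/1108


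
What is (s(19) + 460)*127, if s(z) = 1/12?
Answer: 701167/12 ≈ 58431.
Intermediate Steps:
s(z) = 1/12
(s(19) + 460)*127 = (1/12 + 460)*127 = (5521/12)*127 = 701167/12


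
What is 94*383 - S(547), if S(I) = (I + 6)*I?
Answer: -266489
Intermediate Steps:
S(I) = I*(6 + I) (S(I) = (6 + I)*I = I*(6 + I))
94*383 - S(547) = 94*383 - 547*(6 + 547) = 36002 - 547*553 = 36002 - 1*302491 = 36002 - 302491 = -266489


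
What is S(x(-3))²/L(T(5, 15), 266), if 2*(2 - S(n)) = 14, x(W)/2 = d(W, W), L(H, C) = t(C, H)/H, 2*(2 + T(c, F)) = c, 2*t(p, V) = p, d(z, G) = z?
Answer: 25/266 ≈ 0.093985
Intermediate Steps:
t(p, V) = p/2
T(c, F) = -2 + c/2
L(H, C) = C/(2*H) (L(H, C) = (C/2)/H = C/(2*H))
x(W) = 2*W
S(n) = -5 (S(n) = 2 - ½*14 = 2 - 7 = -5)
S(x(-3))²/L(T(5, 15), 266) = (-5)²/(((½)*266/(-2 + (½)*5))) = 25/(((½)*266/(-2 + 5/2))) = 25/(((½)*266/(½))) = 25/(((½)*266*2)) = 25/266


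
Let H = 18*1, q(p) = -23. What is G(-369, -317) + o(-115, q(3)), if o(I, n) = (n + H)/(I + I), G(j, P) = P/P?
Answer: 47/46 ≈ 1.0217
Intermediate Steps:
H = 18
G(j, P) = 1
o(I, n) = (18 + n)/(2*I) (o(I, n) = (n + 18)/(I + I) = (18 + n)/((2*I)) = (18 + n)*(1/(2*I)) = (18 + n)/(2*I))
G(-369, -317) + o(-115, q(3)) = 1 + (½)*(18 - 23)/(-115) = 1 + (½)*(-1/115)*(-5) = 1 + 1/46 = 47/46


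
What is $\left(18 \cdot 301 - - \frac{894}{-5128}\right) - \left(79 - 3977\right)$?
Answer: $\frac{23885777}{2564} \approx 9315.8$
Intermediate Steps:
$\left(18 \cdot 301 - - \frac{894}{-5128}\right) - \left(79 - 3977\right) = \left(5418 - \left(-894\right) \left(- \frac{1}{5128}\right)\right) - \left(79 - 3977\right) = \left(5418 - \frac{447}{2564}\right) - -3898 = \left(5418 - \frac{447}{2564}\right) + 3898 = \frac{13891305}{2564} + 3898 = \frac{23885777}{2564}$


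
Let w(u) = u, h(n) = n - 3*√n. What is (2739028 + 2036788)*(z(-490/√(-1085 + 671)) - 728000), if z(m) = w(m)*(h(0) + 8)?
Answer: -3476794048000 + 9360599360*I*√46/69 ≈ -3.4768e+12 + 9.201e+8*I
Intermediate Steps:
z(m) = 8*m (z(m) = m*((0 - 3*√0) + 8) = m*((0 - 3*0) + 8) = m*((0 + 0) + 8) = m*(0 + 8) = m*8 = 8*m)
(2739028 + 2036788)*(z(-490/√(-1085 + 671)) - 728000) = (2739028 + 2036788)*(8*(-490/√(-1085 + 671)) - 728000) = 4775816*(8*(-490*(-I*√46/138)) - 728000) = 4775816*(8*(-(-245)*I*√46/69) - 728000) = 4775816*(8*(245*I*√46/69) - 728000) = 4775816*(1960*I*√46/69 - 728000) = 4775816*(-728000 + 1960*I*√46/69) = -3476794048000 + 9360599360*I*√46/69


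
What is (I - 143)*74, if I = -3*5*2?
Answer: -12802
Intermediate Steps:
I = -30 (I = -15*2 = -30)
(I - 143)*74 = (-30 - 143)*74 = -173*74 = -12802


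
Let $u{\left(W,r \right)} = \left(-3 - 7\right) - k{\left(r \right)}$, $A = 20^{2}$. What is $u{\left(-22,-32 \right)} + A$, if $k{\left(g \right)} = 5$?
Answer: $385$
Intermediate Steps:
$A = 400$
$u{\left(W,r \right)} = -15$ ($u{\left(W,r \right)} = \left(-3 - 7\right) - 5 = -10 - 5 = -15$)
$u{\left(-22,-32 \right)} + A = -15 + 400 = 385$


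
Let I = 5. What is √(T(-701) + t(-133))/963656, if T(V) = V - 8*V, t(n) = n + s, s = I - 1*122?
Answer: √4657/963656 ≈ 7.0816e-5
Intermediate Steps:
s = -117 (s = 5 - 1*122 = 5 - 122 = -117)
t(n) = -117 + n (t(n) = n - 117 = -117 + n)
T(V) = -7*V
√(T(-701) + t(-133))/963656 = √(-7*(-701) + (-117 - 133))/963656 = √(4907 - 250)*(1/963656) = √4657*(1/963656) = √4657/963656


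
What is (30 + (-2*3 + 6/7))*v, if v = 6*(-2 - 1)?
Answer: -3132/7 ≈ -447.43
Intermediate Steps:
v = -18 (v = 6*(-3) = -18)
(30 + (-2*3 + 6/7))*v = (30 + (-2*3 + 6/7))*(-18) = (30 + (-6 + (1/7)*6))*(-18) = (30 + (-6 + 6/7))*(-18) = (30 - 36/7)*(-18) = (174/7)*(-18) = -3132/7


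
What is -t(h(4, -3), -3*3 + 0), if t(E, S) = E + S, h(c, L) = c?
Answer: 5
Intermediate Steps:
-t(h(4, -3), -3*3 + 0) = -(4 + (-3*3 + 0)) = -(4 + (-9 + 0)) = -(4 - 9) = -1*(-5) = 5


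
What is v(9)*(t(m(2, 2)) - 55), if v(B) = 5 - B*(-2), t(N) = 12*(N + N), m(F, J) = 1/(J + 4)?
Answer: -1173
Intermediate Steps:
m(F, J) = 1/(4 + J)
t(N) = 24*N (t(N) = 12*(2*N) = 24*N)
v(B) = 5 + 2*B (v(B) = 5 - (-2)*B = 5 + 2*B)
v(9)*(t(m(2, 2)) - 55) = (5 + 2*9)*(24/(4 + 2) - 55) = (5 + 18)*(24/6 - 55) = 23*(24*(⅙) - 55) = 23*(4 - 55) = 23*(-51) = -1173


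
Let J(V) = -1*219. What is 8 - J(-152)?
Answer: 227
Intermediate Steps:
J(V) = -219
8 - J(-152) = 8 - 1*(-219) = 8 + 219 = 227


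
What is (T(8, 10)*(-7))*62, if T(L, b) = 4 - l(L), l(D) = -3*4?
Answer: -6944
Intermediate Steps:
l(D) = -12
T(L, b) = 16 (T(L, b) = 4 - 1*(-12) = 4 + 12 = 16)
(T(8, 10)*(-7))*62 = (16*(-7))*62 = -112*62 = -6944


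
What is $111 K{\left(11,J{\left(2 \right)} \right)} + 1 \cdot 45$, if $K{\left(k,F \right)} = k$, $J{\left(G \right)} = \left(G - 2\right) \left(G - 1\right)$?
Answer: $1266$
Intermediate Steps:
$J{\left(G \right)} = \left(-1 + G\right) \left(-2 + G\right)$ ($J{\left(G \right)} = \left(-2 + G\right) \left(-1 + G\right) = \left(-1 + G\right) \left(-2 + G\right)$)
$111 K{\left(11,J{\left(2 \right)} \right)} + 1 \cdot 45 = 111 \cdot 11 + 1 \cdot 45 = 1221 + 45 = 1266$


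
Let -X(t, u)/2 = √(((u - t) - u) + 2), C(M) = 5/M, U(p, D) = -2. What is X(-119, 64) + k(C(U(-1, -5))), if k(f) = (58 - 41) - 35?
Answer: -40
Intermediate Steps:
X(t, u) = -2*√(2 - t) (X(t, u) = -2*√(((u - t) - u) + 2) = -2*√(-t + 2) = -2*√(2 - t))
k(f) = -18 (k(f) = 17 - 35 = -18)
X(-119, 64) + k(C(U(-1, -5))) = -2*√(2 - 1*(-119)) - 18 = -2*√(2 + 119) - 18 = -2*√121 - 18 = -2*11 - 18 = -22 - 18 = -40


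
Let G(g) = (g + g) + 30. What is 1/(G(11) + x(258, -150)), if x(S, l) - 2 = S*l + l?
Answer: -1/38796 ≈ -2.5776e-5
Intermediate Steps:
G(g) = 30 + 2*g (G(g) = 2*g + 30 = 30 + 2*g)
x(S, l) = 2 + l + S*l (x(S, l) = 2 + (S*l + l) = 2 + (l + S*l) = 2 + l + S*l)
1/(G(11) + x(258, -150)) = 1/((30 + 2*11) + (2 - 150 + 258*(-150))) = 1/((30 + 22) + (2 - 150 - 38700)) = 1/(52 - 38848) = 1/(-38796) = -1/38796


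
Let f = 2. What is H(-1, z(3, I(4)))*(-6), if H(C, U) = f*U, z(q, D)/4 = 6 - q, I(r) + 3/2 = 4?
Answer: -144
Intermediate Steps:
I(r) = 5/2 (I(r) = -3/2 + 4 = 5/2)
z(q, D) = 24 - 4*q (z(q, D) = 4*(6 - q) = 24 - 4*q)
H(C, U) = 2*U
H(-1, z(3, I(4)))*(-6) = (2*(24 - 4*3))*(-6) = (2*(24 - 12))*(-6) = (2*12)*(-6) = 24*(-6) = -144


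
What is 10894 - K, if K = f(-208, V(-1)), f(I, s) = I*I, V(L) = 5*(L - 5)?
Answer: -32370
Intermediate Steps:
V(L) = -25 + 5*L (V(L) = 5*(-5 + L) = -25 + 5*L)
f(I, s) = I²
K = 43264 (K = (-208)² = 43264)
10894 - K = 10894 - 1*43264 = 10894 - 43264 = -32370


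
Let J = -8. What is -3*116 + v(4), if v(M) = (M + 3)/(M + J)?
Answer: -1399/4 ≈ -349.75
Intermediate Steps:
v(M) = (3 + M)/(-8 + M) (v(M) = (M + 3)/(M - 8) = (3 + M)/(-8 + M))
-3*116 + v(4) = -3*116 + (3 + 4)/(-8 + 4) = -348 + 7/(-4) = -348 - 1/4*7 = -348 - 7/4 = -1399/4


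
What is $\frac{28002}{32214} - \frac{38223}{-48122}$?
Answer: $\frac{33061897}{19874386} \approx 1.6635$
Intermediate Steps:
$\frac{28002}{32214} - \frac{38223}{-48122} = 28002 \cdot \frac{1}{32214} - - \frac{38223}{48122} = \frac{359}{413} + \frac{38223}{48122} = \frac{33061897}{19874386}$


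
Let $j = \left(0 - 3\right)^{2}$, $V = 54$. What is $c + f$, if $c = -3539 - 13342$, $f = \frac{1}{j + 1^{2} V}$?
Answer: $- \frac{1063502}{63} \approx -16881.0$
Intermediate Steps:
$j = 9$ ($j = \left(-3\right)^{2} = 9$)
$f = \frac{1}{63}$ ($f = \frac{1}{9 + 1^{2} \cdot 54} = \frac{1}{9 + 1 \cdot 54} = \frac{1}{9 + 54} = \frac{1}{63} \approx 0.015873$)
$c = -16881$
$c + f = -16881 + \frac{1}{63} = - \frac{1063502}{63}$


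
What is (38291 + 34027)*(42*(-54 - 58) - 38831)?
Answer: -3148364130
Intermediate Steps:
(38291 + 34027)*(42*(-54 - 58) - 38831) = 72318*(42*(-112) - 38831) = 72318*(-4704 - 38831) = 72318*(-43535) = -3148364130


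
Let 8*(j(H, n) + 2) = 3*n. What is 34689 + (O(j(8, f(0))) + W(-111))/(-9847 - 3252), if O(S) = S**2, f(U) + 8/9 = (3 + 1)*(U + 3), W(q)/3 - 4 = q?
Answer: 16358094983/471564 ≈ 34689.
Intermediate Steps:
W(q) = 12 + 3*q
f(U) = 100/9 + 4*U (f(U) = -8/9 + (3 + 1)*(U + 3) = -8/9 + 4*(3 + U) = -8/9 + (12 + 4*U) = 100/9 + 4*U)
j(H, n) = -2 + 3*n/8 (j(H, n) = -2 + (3*n)/8 = -2 + 3*n/8)
34689 + (O(j(8, f(0))) + W(-111))/(-9847 - 3252) = 34689 + ((-2 + 3*(100/9 + 4*0)/8)**2 + (12 + 3*(-111)))/(-9847 - 3252) = 34689 + ((-2 + 3*(100/9 + 0)/8)**2 + (12 - 333))/(-13099) = 34689 + ((-2 + (3/8)*(100/9))**2 - 321)*(-1/13099) = 34689 + ((-2 + 25/6)**2 - 321)*(-1/13099) = 34689 + ((13/6)**2 - 321)*(-1/13099) = 34689 + (169/36 - 321)*(-1/13099) = 34689 - 11387/36*(-1/13099) = 34689 + 11387/471564 = 16358094983/471564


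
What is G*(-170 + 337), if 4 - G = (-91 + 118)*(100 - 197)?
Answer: 438041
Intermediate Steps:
G = 2623 (G = 4 - (-91 + 118)*(100 - 197) = 4 - 27*(-97) = 4 - 1*(-2619) = 4 + 2619 = 2623)
G*(-170 + 337) = 2623*(-170 + 337) = 2623*167 = 438041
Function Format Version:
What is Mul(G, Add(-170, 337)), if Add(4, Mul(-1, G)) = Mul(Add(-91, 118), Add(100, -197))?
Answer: 438041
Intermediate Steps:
G = 2623 (G = Add(4, Mul(-1, Mul(Add(-91, 118), Add(100, -197)))) = Add(4, Mul(-1, Mul(27, -97))) = Add(4, Mul(-1, -2619)) = Add(4, 2619) = 2623)
Mul(G, Add(-170, 337)) = Mul(2623, Add(-170, 337)) = Mul(2623, 167) = 438041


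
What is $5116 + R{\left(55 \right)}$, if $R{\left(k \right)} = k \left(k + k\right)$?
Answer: $11166$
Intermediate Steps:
$R{\left(k \right)} = 2 k^{2}$ ($R{\left(k \right)} = k 2 k = 2 k^{2}$)
$5116 + R{\left(55 \right)} = 5116 + 2 \cdot 55^{2} = 5116 + 2 \cdot 3025 = 5116 + 6050 = 11166$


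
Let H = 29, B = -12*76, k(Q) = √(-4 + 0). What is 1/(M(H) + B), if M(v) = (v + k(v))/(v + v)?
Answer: -3066286/2794919693 - 116*I/2794919693 ≈ -0.0010971 - 4.1504e-8*I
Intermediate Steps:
k(Q) = 2*I (k(Q) = √(-4) = 2*I)
B = -912
M(v) = (v + 2*I)/(2*v) (M(v) = (v + 2*I)/(v + v) = (v + 2*I)/((2*v)) = (v + 2*I)*(1/(2*v)) = (v + 2*I)/(2*v))
1/(M(H) + B) = 1/((I + (½)*29)/29 - 912) = 1/((I + 29/2)/29 - 912) = 1/((29/2 + I)/29 - 912) = 1/((½ + I/29) - 912) = 1/(-1823/2 + I/29) = 3364*(-1823/2 - I/29)/2794919693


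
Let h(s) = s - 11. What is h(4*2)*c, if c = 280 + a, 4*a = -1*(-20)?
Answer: -855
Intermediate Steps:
a = 5 (a = (-1*(-20))/4 = (¼)*20 = 5)
h(s) = -11 + s
c = 285 (c = 280 + 5 = 285)
h(4*2)*c = (-11 + 4*2)*285 = (-11 + 8)*285 = -3*285 = -855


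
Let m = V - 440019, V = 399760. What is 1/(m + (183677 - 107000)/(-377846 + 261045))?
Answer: -116801/4702368136 ≈ -2.4839e-5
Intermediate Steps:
m = -40259 (m = 399760 - 440019 = -40259)
1/(m + (183677 - 107000)/(-377846 + 261045)) = 1/(-40259 + (183677 - 107000)/(-377846 + 261045)) = 1/(-40259 + 76677/(-116801)) = 1/(-40259 + 76677*(-1/116801)) = 1/(-40259 - 76677/116801) = 1/(-4702368136/116801) = -116801/4702368136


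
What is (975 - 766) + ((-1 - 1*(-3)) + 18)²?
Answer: 609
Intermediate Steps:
(975 - 766) + ((-1 - 1*(-3)) + 18)² = 209 + ((-1 + 3) + 18)² = 209 + (2 + 18)² = 209 + 20² = 209 + 400 = 609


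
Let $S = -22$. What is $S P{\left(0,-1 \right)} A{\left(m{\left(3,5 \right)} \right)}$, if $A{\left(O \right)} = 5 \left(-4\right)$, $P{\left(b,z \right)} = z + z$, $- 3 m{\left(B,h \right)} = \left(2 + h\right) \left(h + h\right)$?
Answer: $-880$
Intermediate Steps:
$m{\left(B,h \right)} = - \frac{2 h \left(2 + h\right)}{3}$ ($m{\left(B,h \right)} = - \frac{\left(2 + h\right) \left(h + h\right)}{3} = - \frac{\left(2 + h\right) 2 h}{3} = - \frac{2 h \left(2 + h\right)}{3}$)
$P{\left(b,z \right)} = 2 z$
$A{\left(O \right)} = -20$
$S P{\left(0,-1 \right)} A{\left(m{\left(3,5 \right)} \right)} = - 22 \cdot 2 \left(-1\right) \left(-20\right) = \left(-22\right) \left(-2\right) \left(-20\right) = 44 \left(-20\right) = -880$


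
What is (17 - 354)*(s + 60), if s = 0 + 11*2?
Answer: -27634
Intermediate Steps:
s = 22 (s = 0 + 22 = 22)
(17 - 354)*(s + 60) = (17 - 354)*(22 + 60) = -337*82 = -27634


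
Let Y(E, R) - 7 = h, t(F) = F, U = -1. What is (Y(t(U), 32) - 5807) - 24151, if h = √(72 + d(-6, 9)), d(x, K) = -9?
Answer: -29951 + 3*√7 ≈ -29943.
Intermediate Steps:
h = 3*√7 (h = √(72 - 9) = √63 = 3*√7 ≈ 7.9373)
Y(E, R) = 7 + 3*√7
(Y(t(U), 32) - 5807) - 24151 = ((7 + 3*√7) - 5807) - 24151 = (-5800 + 3*√7) - 24151 = -29951 + 3*√7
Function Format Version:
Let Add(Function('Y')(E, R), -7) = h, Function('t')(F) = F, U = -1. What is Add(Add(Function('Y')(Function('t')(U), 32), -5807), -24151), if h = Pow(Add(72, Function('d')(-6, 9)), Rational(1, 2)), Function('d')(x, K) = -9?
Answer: Add(-29951, Mul(3, Pow(7, Rational(1, 2)))) ≈ -29943.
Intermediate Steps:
h = Mul(3, Pow(7, Rational(1, 2))) (h = Pow(Add(72, -9), Rational(1, 2)) = Pow(63, Rational(1, 2)) = Mul(3, Pow(7, Rational(1, 2))) ≈ 7.9373)
Function('Y')(E, R) = Add(7, Mul(3, Pow(7, Rational(1, 2))))
Add(Add(Function('Y')(Function('t')(U), 32), -5807), -24151) = Add(Add(Add(7, Mul(3, Pow(7, Rational(1, 2)))), -5807), -24151) = Add(Add(-5800, Mul(3, Pow(7, Rational(1, 2)))), -24151) = Add(-29951, Mul(3, Pow(7, Rational(1, 2))))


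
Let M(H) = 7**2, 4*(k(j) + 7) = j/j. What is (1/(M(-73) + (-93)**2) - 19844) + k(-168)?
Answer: -345323645/17396 ≈ -19851.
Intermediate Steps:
k(j) = -27/4 (k(j) = -7 + (j/j)/4 = -7 + (1/4)*1 = -7 + 1/4 = -27/4)
M(H) = 49
(1/(M(-73) + (-93)**2) - 19844) + k(-168) = (1/(49 + (-93)**2) - 19844) - 27/4 = (1/(49 + 8649) - 19844) - 27/4 = (1/8698 - 19844) - 27/4 = -172603111/8698 - 27/4 = -345323645/17396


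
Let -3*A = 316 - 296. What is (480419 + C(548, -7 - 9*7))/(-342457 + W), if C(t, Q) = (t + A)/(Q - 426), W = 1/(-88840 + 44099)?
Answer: -3997954242671/2849867566668 ≈ -1.4029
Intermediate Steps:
A = -20/3 (A = -(316 - 296)/3 = -1/3*20 = -20/3 ≈ -6.6667)
W = -1/44741 (W = 1/(-44741) = -1/44741 ≈ -2.2351e-5)
C(t, Q) = (-20/3 + t)/(-426 + Q) (C(t, Q) = (t - 20/3)/(Q - 426) = (-20/3 + t)/(-426 + Q))
(480419 + C(548, -7 - 9*7))/(-342457 + W) = (480419 + (-20/3 + 548)/(-426 + (-7 - 9*7)))/(-342457 - 1/44741) = (480419 + (1624/3)/(-426 + (-7 - 63)))/(-15321868638/44741) = (480419 + (1624/3)/(-426 - 70))*(-44741/15321868638) = (480419 + (1624/3)/(-496))*(-44741/15321868638) = (480419 - 1/496*1624/3)*(-44741/15321868638) = (480419 - 203/186)*(-44741/15321868638) = (89357731/186)*(-44741/15321868638) = -3997954242671/2849867566668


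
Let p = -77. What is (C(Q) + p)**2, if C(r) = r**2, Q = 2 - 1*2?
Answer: 5929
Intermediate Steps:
Q = 0 (Q = 2 - 2 = 0)
(C(Q) + p)**2 = (0**2 - 77)**2 = (0 - 77)**2 = (-77)**2 = 5929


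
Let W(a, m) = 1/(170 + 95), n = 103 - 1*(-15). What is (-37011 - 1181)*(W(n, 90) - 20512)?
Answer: 207599452368/265 ≈ 7.8339e+8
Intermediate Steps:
n = 118 (n = 103 + 15 = 118)
W(a, m) = 1/265
(-37011 - 1181)*(W(n, 90) - 20512) = (-37011 - 1181)*(1/265 - 20512) = -38192*(-5435679/265) = 207599452368/265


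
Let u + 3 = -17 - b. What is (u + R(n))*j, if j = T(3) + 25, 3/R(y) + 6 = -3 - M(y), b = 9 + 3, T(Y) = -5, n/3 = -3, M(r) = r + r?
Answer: -1900/3 ≈ -633.33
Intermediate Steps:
M(r) = 2*r
n = -9 (n = 3*(-3) = -9)
b = 12
R(y) = 3/(-9 - 2*y) (R(y) = 3/(-6 + (-3 - 2*y)) = 3/(-9 - 2*y))
u = -32 (u = -3 + (-17 - 1*12) = -3 + (-17 - 12) = -3 - 29 = -32)
j = 20 (j = -5 + 25 = 20)
(u + R(n))*j = (-32 - 3/(9 + 2*(-9)))*20 = (-32 - 3/(9 - 18))*20 = (-32 - 3/(-9))*20 = (-32 - 3*(-⅑))*20 = (-32 + ⅓)*20 = -95/3*20 = -1900/3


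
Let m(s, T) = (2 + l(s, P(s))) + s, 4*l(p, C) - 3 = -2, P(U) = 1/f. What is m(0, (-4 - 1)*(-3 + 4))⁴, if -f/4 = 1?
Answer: 6561/256 ≈ 25.629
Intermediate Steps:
f = -4 (f = -4*1 = -4)
P(U) = -¼ (P(U) = 1/(-4) = -¼)
l(p, C) = ¼ (l(p, C) = ¾ + (¼)*(-2) = ¾ - ½ = ¼)
m(s, T) = 9/4 + s (m(s, T) = (2 + ¼) + s = 9/4 + s)
m(0, (-4 - 1)*(-3 + 4))⁴ = (9/4 + 0)⁴ = (9/4)⁴ = 6561/256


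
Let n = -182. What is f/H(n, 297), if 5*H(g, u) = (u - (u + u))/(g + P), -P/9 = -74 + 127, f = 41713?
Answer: 137444335/297 ≈ 4.6278e+5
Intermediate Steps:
P = -477 (P = -9*(-74 + 127) = -9*53 = -477)
H(g, u) = -u/(5*(-477 + g)) (H(g, u) = ((u - (u + u))/(g - 477))/5 = ((u - 2*u)/(-477 + g))/5 = ((-u)/(-477 + g))/5 = (-u/(-477 + g))/5 = -u/(5*(-477 + g)))
f/H(n, 297) = 41713/((-1*297/(-2385 + 5*(-182)))) = 41713/((-1*297/(-2385 - 910))) = 41713/((-1*297/(-3295))) = 41713/((-1*297*(-1/3295))) = 41713/(297/3295) = 41713*(3295/297) = 137444335/297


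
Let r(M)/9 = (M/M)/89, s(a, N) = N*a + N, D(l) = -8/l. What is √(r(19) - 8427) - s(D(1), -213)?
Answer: -1491 + 7*I*√1362234/89 ≈ -1491.0 + 91.798*I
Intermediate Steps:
s(a, N) = N + N*a
r(M) = 9/89 (r(M) = 9*((M/M)/89) = 9*(1*(1/89)) = 9*(1/89) = 9/89)
√(r(19) - 8427) - s(D(1), -213) = √(9/89 - 8427) - (-213)*(1 - 8/1) = √(-749994/89) - (-213)*(1 - 8*1) = 7*I*√1362234/89 - (-213)*(1 - 8) = 7*I*√1362234/89 - (-213)*(-7) = 7*I*√1362234/89 - 1*1491 = 7*I*√1362234/89 - 1491 = -1491 + 7*I*√1362234/89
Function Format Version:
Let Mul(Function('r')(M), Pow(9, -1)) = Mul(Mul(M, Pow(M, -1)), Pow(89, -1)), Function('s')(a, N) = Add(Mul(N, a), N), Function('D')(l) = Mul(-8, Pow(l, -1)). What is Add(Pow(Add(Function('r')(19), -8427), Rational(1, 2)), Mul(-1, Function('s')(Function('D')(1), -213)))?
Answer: Add(-1491, Mul(Rational(7, 89), I, Pow(1362234, Rational(1, 2)))) ≈ Add(-1491.0, Mul(91.798, I))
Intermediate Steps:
Function('s')(a, N) = Add(N, Mul(N, a))
Function('r')(M) = Rational(9, 89) (Function('r')(M) = Mul(9, Mul(Mul(M, Pow(M, -1)), Pow(89, -1))) = Mul(9, Mul(1, Rational(1, 89))) = Mul(9, Rational(1, 89)) = Rational(9, 89))
Add(Pow(Add(Function('r')(19), -8427), Rational(1, 2)), Mul(-1, Function('s')(Function('D')(1), -213))) = Add(Pow(Add(Rational(9, 89), -8427), Rational(1, 2)), Mul(-1, Mul(-213, Add(1, Mul(-8, Pow(1, -1)))))) = Add(Pow(Rational(-749994, 89), Rational(1, 2)), Mul(-1, Mul(-213, Add(1, Mul(-8, 1))))) = Add(Mul(Rational(7, 89), I, Pow(1362234, Rational(1, 2))), Mul(-1, Mul(-213, Add(1, -8)))) = Add(Mul(Rational(7, 89), I, Pow(1362234, Rational(1, 2))), Mul(-1, Mul(-213, -7))) = Add(Mul(Rational(7, 89), I, Pow(1362234, Rational(1, 2))), Mul(-1, 1491)) = Add(Mul(Rational(7, 89), I, Pow(1362234, Rational(1, 2))), -1491) = Add(-1491, Mul(Rational(7, 89), I, Pow(1362234, Rational(1, 2))))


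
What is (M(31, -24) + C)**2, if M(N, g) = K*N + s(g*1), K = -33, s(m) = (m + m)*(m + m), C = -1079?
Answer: 40804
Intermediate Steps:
s(m) = 4*m**2 (s(m) = (2*m)*(2*m) = 4*m**2)
M(N, g) = -33*N + 4*g**2 (M(N, g) = -33*N + 4*(g*1)**2 = -33*N + 4*g**2)
(M(31, -24) + C)**2 = ((-33*31 + 4*(-24)**2) - 1079)**2 = ((-1023 + 4*576) - 1079)**2 = ((-1023 + 2304) - 1079)**2 = (1281 - 1079)**2 = 202**2 = 40804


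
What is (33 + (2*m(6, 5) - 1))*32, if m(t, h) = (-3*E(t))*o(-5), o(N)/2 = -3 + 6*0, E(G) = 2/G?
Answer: 1408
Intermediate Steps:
o(N) = -6 (o(N) = 2*(-3 + 6*0) = 2*(-3 + 0) = 2*(-3) = -6)
m(t, h) = 36/t (m(t, h) = -6/t*(-6) = 36/t)
(33 + (2*m(6, 5) - 1))*32 = (33 + (2*(36/6) - 1))*32 = (33 + (2*(36*(⅙)) - 1))*32 = (33 + (2*6 - 1))*32 = (33 + (12 - 1))*32 = (33 + 11)*32 = 44*32 = 1408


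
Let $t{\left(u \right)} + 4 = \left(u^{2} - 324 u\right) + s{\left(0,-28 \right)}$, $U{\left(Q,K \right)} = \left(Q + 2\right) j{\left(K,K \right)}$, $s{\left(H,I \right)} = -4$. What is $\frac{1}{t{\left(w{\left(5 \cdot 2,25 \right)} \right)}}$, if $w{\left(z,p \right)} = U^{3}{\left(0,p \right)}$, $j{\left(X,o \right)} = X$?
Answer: $\frac{1}{15584499992} \approx 6.4166 \cdot 10^{-11}$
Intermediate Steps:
$U{\left(Q,K \right)} = K \left(2 + Q\right)$ ($U{\left(Q,K \right)} = \left(Q + 2\right) K = \left(2 + Q\right) K = K \left(2 + Q\right)$)
$w{\left(z,p \right)} = 8 p^{3}$ ($w{\left(z,p \right)} = \left(p \left(2 + 0\right)\right)^{3} = \left(p 2\right)^{3} = \left(2 p\right)^{3} = 8 p^{3}$)
$t{\left(u \right)} = -8 + u^{2} - 324 u$ ($t{\left(u \right)} = -4 - \left(4 - u^{2} + 324 u\right) = -8 + u^{2} - 324 u$)
$\frac{1}{t{\left(w{\left(5 \cdot 2,25 \right)} \right)}} = \frac{1}{-8 + \left(8 \cdot 25^{3}\right)^{2} - 324 \cdot 8 \cdot 25^{3}} = \frac{1}{-8 + \left(8 \cdot 15625\right)^{2} - 324 \cdot 8 \cdot 15625} = \frac{1}{-8 + 125000^{2} - 40500000} = \frac{1}{-8 + 15625000000 - 40500000} = \frac{1}{15584499992}$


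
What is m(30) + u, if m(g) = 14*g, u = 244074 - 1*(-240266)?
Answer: 484760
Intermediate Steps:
u = 484340 (u = 244074 + 240266 = 484340)
m(30) + u = 14*30 + 484340 = 420 + 484340 = 484760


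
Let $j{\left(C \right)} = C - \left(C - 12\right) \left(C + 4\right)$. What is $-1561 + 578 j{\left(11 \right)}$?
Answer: $13467$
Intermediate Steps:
$j{\left(C \right)} = C - \left(-12 + C\right) \left(4 + C\right)$
$-1561 + 578 j{\left(11 \right)} = -1561 + 578 \left(48 - 11^{2} + 9 \cdot 11\right) = -1561 + 578 \left(48 - 121 + 99\right) = -1561 + 578 \cdot 26 = -1561 + 15028 = 13467$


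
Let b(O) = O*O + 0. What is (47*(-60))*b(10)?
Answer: -282000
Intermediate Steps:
b(O) = O² (b(O) = O² + 0 = O²)
(47*(-60))*b(10) = (47*(-60))*10² = -2820*100 = -282000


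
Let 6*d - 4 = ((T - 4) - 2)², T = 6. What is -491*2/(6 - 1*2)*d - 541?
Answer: -2114/3 ≈ -704.67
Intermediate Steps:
d = ⅔ (d = ⅔ + ((6 - 4) - 2)²/6 = ⅔ + (2 - 2)²/6 = ⅔ + (⅙)*0² = ⅔ + (⅙)*0 = ⅔ + 0 = ⅔ ≈ 0.66667)
-491*2/(6 - 1*2)*d - 541 = -491*2/(6 - 1*2)*2/3 - 541 = -491*2/(6 - 2)*2/3 - 541 = -491*2/4*2/3 - 541 = -491*2*(¼)*2/3 - 541 = -491*2/(2*3) - 541 = -491*⅓ - 541 = -491/3 - 541 = -2114/3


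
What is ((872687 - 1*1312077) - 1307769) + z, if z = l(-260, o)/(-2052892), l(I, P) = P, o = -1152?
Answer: -896682183169/513223 ≈ -1.7472e+6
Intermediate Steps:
z = 288/513223 (z = -1152/(-2052892) = -1152*(-1/2052892) = 288/513223 ≈ 0.00056116)
((872687 - 1*1312077) - 1307769) + z = ((872687 - 1*1312077) - 1307769) + 288/513223 = ((872687 - 1312077) - 1307769) + 288/513223 = (-439390 - 1307769) + 288/513223 = -1747159 + 288/513223 = -896682183169/513223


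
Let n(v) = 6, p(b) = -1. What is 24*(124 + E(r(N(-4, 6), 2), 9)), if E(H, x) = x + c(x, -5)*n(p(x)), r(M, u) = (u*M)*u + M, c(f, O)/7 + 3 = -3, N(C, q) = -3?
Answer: -2856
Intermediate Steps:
c(f, O) = -42 (c(f, O) = -21 + 7*(-3) = -21 - 21 = -42)
r(M, u) = M + M*u² (r(M, u) = (M*u)*u + M = M*u² + M = M + M*u²)
E(H, x) = -252 + x (E(H, x) = x - 42*6 = x - 252 = -252 + x)
24*(124 + E(r(N(-4, 6), 2), 9)) = 24*(124 + (-252 + 9)) = 24*(124 - 243) = 24*(-119) = -2856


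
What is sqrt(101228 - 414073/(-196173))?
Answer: sqrt(432858220627049)/65391 ≈ 318.17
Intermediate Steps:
sqrt(101228 - 414073/(-196173)) = sqrt(101228 - 414073*(-1/196173)) = sqrt(101228 + 414073/196173) = sqrt(19858614517/196173) = sqrt(432858220627049)/65391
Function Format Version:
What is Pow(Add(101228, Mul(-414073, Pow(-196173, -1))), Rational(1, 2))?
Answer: Mul(Rational(1, 65391), Pow(432858220627049, Rational(1, 2))) ≈ 318.17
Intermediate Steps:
Pow(Add(101228, Mul(-414073, Pow(-196173, -1))), Rational(1, 2)) = Pow(Add(101228, Mul(-414073, Rational(-1, 196173))), Rational(1, 2)) = Pow(Add(101228, Rational(414073, 196173)), Rational(1, 2)) = Pow(Rational(19858614517, 196173), Rational(1, 2)) = Mul(Rational(1, 65391), Pow(432858220627049, Rational(1, 2)))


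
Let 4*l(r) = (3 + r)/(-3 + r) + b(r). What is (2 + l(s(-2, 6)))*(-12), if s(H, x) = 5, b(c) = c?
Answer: -51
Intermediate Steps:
l(r) = r/4 + (3 + r)/(4*(-3 + r)) (l(r) = ((3 + r)/(-3 + r) + r)/4 = (r + (3 + r)/(-3 + r))/4 = r/4 + (3 + r)/(4*(-3 + r)))
(2 + l(s(-2, 6)))*(-12) = (2 + (3 + 5² - 2*5)/(4*(-3 + 5)))*(-12) = (2 + (¼)*(3 + 25 - 10)/2)*(-12) = (2 + (¼)*(½)*18)*(-12) = (2 + 9/4)*(-12) = (17/4)*(-12) = -51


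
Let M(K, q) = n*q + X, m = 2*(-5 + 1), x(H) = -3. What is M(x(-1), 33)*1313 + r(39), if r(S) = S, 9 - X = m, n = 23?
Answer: 1018927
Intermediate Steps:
m = -8 (m = 2*(-4) = -8)
X = 17 (X = 9 - 1*(-8) = 9 + 8 = 17)
M(K, q) = 17 + 23*q (M(K, q) = 23*q + 17 = 17 + 23*q)
M(x(-1), 33)*1313 + r(39) = (17 + 23*33)*1313 + 39 = (17 + 759)*1313 + 39 = 776*1313 + 39 = 1018888 + 39 = 1018927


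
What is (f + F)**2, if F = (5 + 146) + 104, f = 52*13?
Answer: 866761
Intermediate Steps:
f = 676
F = 255 (F = 151 + 104 = 255)
(f + F)**2 = (676 + 255)**2 = 931**2 = 866761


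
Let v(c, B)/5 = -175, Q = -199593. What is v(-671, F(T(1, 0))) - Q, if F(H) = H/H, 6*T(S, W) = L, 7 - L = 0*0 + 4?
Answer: 198718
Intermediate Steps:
L = 3 (L = 7 - (0*0 + 4) = 7 - (0 + 4) = 7 - 1*4 = 7 - 4 = 3)
T(S, W) = ½ (T(S, W) = (⅙)*3 = ½)
F(H) = 1
v(c, B) = -875 (v(c, B) = 5*(-175) = -875)
v(-671, F(T(1, 0))) - Q = -875 - 1*(-199593) = -875 + 199593 = 198718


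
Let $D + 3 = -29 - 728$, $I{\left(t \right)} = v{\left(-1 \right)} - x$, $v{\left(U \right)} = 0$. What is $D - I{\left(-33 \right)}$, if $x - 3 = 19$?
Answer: $-738$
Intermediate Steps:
$x = 22$ ($x = 3 + 19 = 22$)
$I{\left(t \right)} = -22$ ($I{\left(t \right)} = 0 - 22 = -22$)
$D = -760$ ($D = -3 - 757 = -760$)
$D - I{\left(-33 \right)} = -760 - -22 = -760 + 22 = -738$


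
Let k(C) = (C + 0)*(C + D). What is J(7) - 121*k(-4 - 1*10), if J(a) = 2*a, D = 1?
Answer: -22008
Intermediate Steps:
k(C) = C*(1 + C) (k(C) = (C + 0)*(C + 1) = C*(1 + C))
J(7) - 121*k(-4 - 1*10) = 2*7 - 121*(-4 - 1*10)*(1 + (-4 - 1*10)) = 14 - 121*(-4 - 10)*(1 + (-4 - 10)) = 14 - (-1694)*(1 - 14) = 14 - (-1694)*(-13) = 14 - 121*182 = 14 - 22022 = -22008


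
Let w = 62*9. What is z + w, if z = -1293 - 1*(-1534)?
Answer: 799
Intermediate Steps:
w = 558
z = 241 (z = -1293 + 1534 = 241)
z + w = 241 + 558 = 799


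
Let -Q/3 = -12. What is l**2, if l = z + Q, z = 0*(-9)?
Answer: 1296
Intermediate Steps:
Q = 36 (Q = -3*(-12) = 36)
z = 0
l = 36 (l = 0 + 36 = 36)
l**2 = 36**2 = 1296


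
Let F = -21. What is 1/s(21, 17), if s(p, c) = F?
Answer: -1/21 ≈ -0.047619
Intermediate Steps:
s(p, c) = -21
1/s(21, 17) = 1/(-21) = -1/21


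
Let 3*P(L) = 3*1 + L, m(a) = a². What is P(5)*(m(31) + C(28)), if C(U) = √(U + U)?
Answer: 7688/3 + 16*√14/3 ≈ 2582.6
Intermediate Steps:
C(U) = √2*√U (C(U) = √(2*U) = √2*√U)
P(L) = 1 + L/3 (P(L) = (3*1 + L)/3 = (3 + L)/3 = 1 + L/3)
P(5)*(m(31) + C(28)) = (1 + (⅓)*5)*(31² + √2*√28) = (1 + 5/3)*(961 + √2*(2*√7)) = 8*(961 + 2*√14)/3 = 7688/3 + 16*√14/3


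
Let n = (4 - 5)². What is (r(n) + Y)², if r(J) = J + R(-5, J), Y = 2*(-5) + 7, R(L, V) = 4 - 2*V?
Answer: 0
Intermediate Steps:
Y = -3 (Y = -10 + 7 = -3)
n = 1 (n = (-1)² = 1)
r(J) = 4 - J (r(J) = J + (4 - 2*J) = 4 - J)
(r(n) + Y)² = ((4 - 1*1) - 3)² = ((4 - 1) - 3)² = (3 - 3)² = 0² = 0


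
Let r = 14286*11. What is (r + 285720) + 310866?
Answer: 753732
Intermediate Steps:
r = 157146
(r + 285720) + 310866 = (157146 + 285720) + 310866 = 442866 + 310866 = 753732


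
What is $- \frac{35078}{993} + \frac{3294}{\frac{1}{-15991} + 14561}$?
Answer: $- \frac{4057714761289}{115607517675} \approx -35.099$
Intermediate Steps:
$- \frac{35078}{993} + \frac{3294}{\frac{1}{-15991} + 14561} = \left(-35078\right) \frac{1}{993} + \frac{3294}{- \frac{1}{15991} + 14561} = - \frac{35078}{993} + \frac{3294}{\frac{232844950}{15991}} = - \frac{35078}{993} + 3294 \cdot \frac{15991}{232844950} = - \frac{35078}{993} + \frac{26337177}{116422475} = - \frac{4057714761289}{115607517675}$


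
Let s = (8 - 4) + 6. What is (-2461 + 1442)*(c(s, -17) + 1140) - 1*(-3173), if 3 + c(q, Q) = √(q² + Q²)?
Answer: -1155430 - 1019*√389 ≈ -1.1755e+6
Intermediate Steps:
s = 10 (s = 4 + 6 = 10)
c(q, Q) = -3 + √(Q² + q²) (c(q, Q) = -3 + √(q² + Q²) = -3 + √(Q² + q²))
(-2461 + 1442)*(c(s, -17) + 1140) - 1*(-3173) = (-2461 + 1442)*((-3 + √((-17)² + 10²)) + 1140) - 1*(-3173) = -1019*((-3 + √(289 + 100)) + 1140) + 3173 = -1019*((-3 + √389) + 1140) + 3173 = -1019*(1137 + √389) + 3173 = (-1158603 - 1019*√389) + 3173 = -1155430 - 1019*√389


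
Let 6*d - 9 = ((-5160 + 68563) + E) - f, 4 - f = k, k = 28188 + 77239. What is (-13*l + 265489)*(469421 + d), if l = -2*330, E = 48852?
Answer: 831583722697/6 ≈ 1.3860e+11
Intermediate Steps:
l = -660
k = 105427
f = -105423 (f = 4 - 1*105427 = 4 - 105427 = -105423)
d = 217687/6 (d = 3/2 + (((-5160 + 68563) + 48852) - 1*(-105423))/6 = 3/2 + ((63403 + 48852) + 105423)/6 = 3/2 + (112255 + 105423)/6 = 3/2 + (⅙)*217678 = 3/2 + 108839/3 = 217687/6 ≈ 36281.)
(-13*l + 265489)*(469421 + d) = (-13*(-660) + 265489)*(469421 + 217687/6) = (8580 + 265489)*(3034213/6) = 274069*(3034213/6) = 831583722697/6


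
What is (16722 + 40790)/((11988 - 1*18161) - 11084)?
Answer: -57512/17257 ≈ -3.3327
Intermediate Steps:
(16722 + 40790)/((11988 - 1*18161) - 11084) = 57512/((11988 - 18161) - 11084) = 57512/(-6173 - 11084) = 57512/(-17257) = 57512*(-1/17257) = -57512/17257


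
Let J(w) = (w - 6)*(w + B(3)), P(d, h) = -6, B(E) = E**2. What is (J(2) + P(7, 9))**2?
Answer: 2500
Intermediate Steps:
J(w) = (-6 + w)*(9 + w) (J(w) = (w - 6)*(w + 3**2) = (-6 + w)*(w + 9) = (-6 + w)*(9 + w))
(J(2) + P(7, 9))**2 = ((-54 + 2**2 + 3*2) - 6)**2 = ((-54 + 4 + 6) - 6)**2 = (-44 - 6)**2 = (-50)**2 = 2500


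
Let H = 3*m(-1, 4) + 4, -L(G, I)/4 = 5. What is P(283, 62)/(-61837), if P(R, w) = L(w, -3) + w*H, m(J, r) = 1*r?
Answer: -972/61837 ≈ -0.015719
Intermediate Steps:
L(G, I) = -20 (L(G, I) = -4*5 = -20)
m(J, r) = r
H = 16 (H = 3*4 + 4 = 12 + 4 = 16)
P(R, w) = -20 + 16*w (P(R, w) = -20 + w*16 = -20 + 16*w)
P(283, 62)/(-61837) = (-20 + 16*62)/(-61837) = (-20 + 992)*(-1/61837) = 972*(-1/61837) = -972/61837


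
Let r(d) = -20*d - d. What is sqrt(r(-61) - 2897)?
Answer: 4*I*sqrt(101) ≈ 40.2*I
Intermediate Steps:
r(d) = -21*d
sqrt(r(-61) - 2897) = sqrt(-21*(-61) - 2897) = sqrt(1281 - 2897) = sqrt(-1616) = 4*I*sqrt(101)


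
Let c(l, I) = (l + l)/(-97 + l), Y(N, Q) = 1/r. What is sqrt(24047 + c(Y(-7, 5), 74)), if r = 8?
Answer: sqrt(577729113)/155 ≈ 155.07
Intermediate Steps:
Y(N, Q) = 1/8
c(l, I) = 2*l/(-97 + l) (c(l, I) = (2*l)/(-97 + l) = 2*l/(-97 + l))
sqrt(24047 + c(Y(-7, 5), 74)) = sqrt(24047 + 2*(1/8)/(-97 + 1/8)) = sqrt(24047 + 2*(1/8)/(-775/8)) = sqrt(24047 + 2*(1/8)*(-8/775)) = sqrt(24047 - 2/775) = sqrt(18636423/775) = sqrt(577729113)/155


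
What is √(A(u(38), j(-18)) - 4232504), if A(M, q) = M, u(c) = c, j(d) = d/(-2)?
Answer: 3*I*√470274 ≈ 2057.3*I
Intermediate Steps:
j(d) = -d/2 (j(d) = d*(-½) = -d/2)
√(A(u(38), j(-18)) - 4232504) = √(38 - 4232504) = √(-4232466) = 3*I*√470274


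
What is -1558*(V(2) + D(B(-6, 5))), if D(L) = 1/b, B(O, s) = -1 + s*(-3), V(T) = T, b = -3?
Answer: -7790/3 ≈ -2596.7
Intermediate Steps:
B(O, s) = -1 - 3*s
D(L) = -⅓ (D(L) = 1/(-3) = -⅓)
-1558*(V(2) + D(B(-6, 5))) = -1558*(2 - ⅓) = -1558*5/3 = -7790/3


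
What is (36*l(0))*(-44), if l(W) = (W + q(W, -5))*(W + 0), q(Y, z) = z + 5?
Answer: 0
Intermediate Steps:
q(Y, z) = 5 + z
l(W) = W**2 (l(W) = (W + (5 - 5))*(W + 0) = (W + 0)*W = W*W = W**2)
(36*l(0))*(-44) = (36*0**2)*(-44) = (36*0)*(-44) = 0*(-44) = 0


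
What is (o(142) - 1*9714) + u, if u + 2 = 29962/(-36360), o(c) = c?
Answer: -174070301/18180 ≈ -9574.8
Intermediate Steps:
u = -51341/18180 (u = -2 + 29962/(-36360) = -2 + 29962*(-1/36360) = -2 - 14981/18180 = -51341/18180 ≈ -2.8240)
(o(142) - 1*9714) + u = (142 - 1*9714) - 51341/18180 = (142 - 9714) - 51341/18180 = -9572 - 51341/18180 = -174070301/18180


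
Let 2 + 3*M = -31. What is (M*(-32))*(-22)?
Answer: -7744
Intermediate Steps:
M = -11 (M = -⅔ + (⅓)*(-31) = -⅔ - 31/3 = -11)
(M*(-32))*(-22) = -11*(-32)*(-22) = 352*(-22) = -7744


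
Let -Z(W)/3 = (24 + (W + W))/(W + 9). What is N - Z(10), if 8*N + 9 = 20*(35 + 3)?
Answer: 15325/152 ≈ 100.82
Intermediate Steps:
Z(W) = -3*(24 + 2*W)/(9 + W) (Z(W) = -3*(24 + (W + W))/(W + 9) = -3*(24 + 2*W)/(9 + W))
N = 751/8 (N = -9/8 + (20*(35 + 3))/8 = -9/8 + (20*38)/8 = -9/8 + (⅛)*760 = -9/8 + 95 = 751/8 ≈ 93.875)
N - Z(10) = 751/8 - 6*(-12 - 1*10)/(9 + 10) = 751/8 - 6*(-12 - 10)/19 = 751/8 - 6*(-22)/19 = 751/8 - 1*(-132/19) = 751/8 + 132/19 = 15325/152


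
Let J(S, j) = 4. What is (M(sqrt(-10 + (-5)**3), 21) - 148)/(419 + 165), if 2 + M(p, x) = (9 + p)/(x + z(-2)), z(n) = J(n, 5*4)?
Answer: -3741/14600 + 3*I*sqrt(15)/14600 ≈ -0.25623 + 0.00079582*I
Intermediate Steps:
z(n) = 4
M(p, x) = -2 + (9 + p)/(4 + x) (M(p, x) = -2 + (9 + p)/(x + 4) = -2 + (9 + p)/(4 + x))
(M(sqrt(-10 + (-5)**3), 21) - 148)/(419 + 165) = ((1 + sqrt(-10 + (-5)**3) - 2*21)/(4 + 21) - 148)/(419 + 165) = ((1 + sqrt(-10 - 125) - 42)/25 - 148)/584 = ((1 + sqrt(-135) - 42)/25 - 148)*(1/584) = ((1 + 3*I*sqrt(15) - 42)/25 - 148)*(1/584) = ((-41 + 3*I*sqrt(15))/25 - 148)*(1/584) = ((-41/25 + 3*I*sqrt(15)/25) - 148)*(1/584) = (-3741/25 + 3*I*sqrt(15)/25)*(1/584) = -3741/14600 + 3*I*sqrt(15)/14600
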